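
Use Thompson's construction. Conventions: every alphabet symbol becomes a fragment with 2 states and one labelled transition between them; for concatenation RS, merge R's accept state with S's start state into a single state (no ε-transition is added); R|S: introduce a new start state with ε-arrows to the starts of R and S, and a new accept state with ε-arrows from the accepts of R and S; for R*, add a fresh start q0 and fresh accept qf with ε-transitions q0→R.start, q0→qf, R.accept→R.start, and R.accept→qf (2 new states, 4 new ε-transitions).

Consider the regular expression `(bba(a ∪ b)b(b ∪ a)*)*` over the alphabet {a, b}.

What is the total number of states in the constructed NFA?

Per subexpression:
Each of the 8 symbol leaves contributes a 2-state fragment.
  a ∪ b : 6 states
  b ∪ a : 6 states
  (b ∪ a)* : 8 states
  bba(a ∪ b)b(b ∪ a)* : 17 states
  (bba(a ∪ b)b(b ∪ a)*)* : 19 states

19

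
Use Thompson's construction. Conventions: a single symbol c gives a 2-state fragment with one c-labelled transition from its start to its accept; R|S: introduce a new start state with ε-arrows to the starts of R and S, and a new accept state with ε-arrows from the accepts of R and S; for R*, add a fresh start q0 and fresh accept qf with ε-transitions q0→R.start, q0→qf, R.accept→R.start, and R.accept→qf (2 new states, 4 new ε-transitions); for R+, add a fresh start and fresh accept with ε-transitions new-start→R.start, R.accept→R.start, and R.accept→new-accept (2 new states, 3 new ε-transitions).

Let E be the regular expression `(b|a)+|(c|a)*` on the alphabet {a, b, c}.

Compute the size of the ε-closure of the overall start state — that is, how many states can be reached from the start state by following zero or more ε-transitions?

11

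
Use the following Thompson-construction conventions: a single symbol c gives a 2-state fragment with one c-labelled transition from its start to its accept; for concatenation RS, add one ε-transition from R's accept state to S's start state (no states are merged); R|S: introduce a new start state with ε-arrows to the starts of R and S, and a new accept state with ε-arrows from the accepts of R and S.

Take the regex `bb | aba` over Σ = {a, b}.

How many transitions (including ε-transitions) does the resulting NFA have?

12

Bottom-up over the parse tree:
Each of the 5 symbol leaves contributes 1 transition (1 symbol, 0 ε).
  bb — 3 transitions (2 symbol, 1 ε)
  aba — 5 transitions (3 symbol, 2 ε)
  bb | aba — 12 transitions (5 symbol, 7 ε)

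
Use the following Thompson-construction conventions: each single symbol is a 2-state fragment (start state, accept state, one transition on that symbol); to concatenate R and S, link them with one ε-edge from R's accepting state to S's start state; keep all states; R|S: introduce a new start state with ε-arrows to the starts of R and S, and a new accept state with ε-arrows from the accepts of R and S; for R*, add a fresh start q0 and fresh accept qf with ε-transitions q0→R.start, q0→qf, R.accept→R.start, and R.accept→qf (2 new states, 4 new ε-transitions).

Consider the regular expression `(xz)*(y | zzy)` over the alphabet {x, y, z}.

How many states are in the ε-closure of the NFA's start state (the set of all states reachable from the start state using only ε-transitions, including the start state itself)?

6

Compute the ε-closure size of each fragment's start state recursively; a symbol fragment's start has no outgoing ε-edge, so its closure is just itself (size 1).
  xz : same as the first factor's closure: C = 1
  (xz)* : new start has ε-edges to the inner start and to the new accept, so C = 2 + 1 = 3
  zzy : same as the first factor's closure: C = 1
  y | zzy : C = 1 + 1 + 1 = 3 (the new accept is not ε-reachable since no branch accepts ε)
  (xz)*(y | zzy) : C = 3 + 3 = 6 (closure spills across the concat boundary because the left factor accepts ε)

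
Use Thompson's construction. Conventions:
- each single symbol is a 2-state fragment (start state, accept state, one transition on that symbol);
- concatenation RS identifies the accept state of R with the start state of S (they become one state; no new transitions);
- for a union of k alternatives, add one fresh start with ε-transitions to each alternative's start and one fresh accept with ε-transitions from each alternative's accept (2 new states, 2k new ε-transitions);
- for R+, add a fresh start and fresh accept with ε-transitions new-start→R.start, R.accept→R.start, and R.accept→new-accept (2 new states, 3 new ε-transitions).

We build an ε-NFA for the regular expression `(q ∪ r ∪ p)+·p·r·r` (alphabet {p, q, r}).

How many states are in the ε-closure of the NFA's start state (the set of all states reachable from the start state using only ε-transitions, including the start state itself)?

Compute the ε-closure size of each fragment's start state recursively; a symbol fragment's start has no outgoing ε-edge, so its closure is just itself (size 1).
  q ∪ r ∪ p → new start ε-reaches every alternative's start; none of them accept ε, so the new accept is not reached: |ε-closure| = 1 + 1 + 1 + 1 = 4
  (q ∪ r ∪ p)+ → new start ε-reaches only the body's start; the new accept needs a symbol first: |ε-closure| = 1 + 4 = 5
  (q ∪ r ∪ p)+·p·r·r → same as the first factor's closure: |ε-closure| = 5

5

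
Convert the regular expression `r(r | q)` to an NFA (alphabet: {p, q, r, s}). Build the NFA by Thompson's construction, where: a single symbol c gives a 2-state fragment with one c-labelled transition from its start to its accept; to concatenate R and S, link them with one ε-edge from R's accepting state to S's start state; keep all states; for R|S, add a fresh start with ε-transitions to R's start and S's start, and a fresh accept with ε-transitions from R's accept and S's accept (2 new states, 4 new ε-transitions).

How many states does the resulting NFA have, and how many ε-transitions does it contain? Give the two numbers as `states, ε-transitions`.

8, 5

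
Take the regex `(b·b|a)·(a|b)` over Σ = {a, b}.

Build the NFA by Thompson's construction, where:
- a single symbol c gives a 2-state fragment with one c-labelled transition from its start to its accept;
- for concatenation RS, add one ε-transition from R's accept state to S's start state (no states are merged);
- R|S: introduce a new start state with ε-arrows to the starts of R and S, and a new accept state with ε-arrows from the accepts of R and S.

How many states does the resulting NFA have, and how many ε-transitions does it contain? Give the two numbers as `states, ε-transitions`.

14, 10

Per subexpression:
Each of the 5 symbol leaves contributes 2 states and 0 ε-transitions.
  b·b = 4 states, 1 ε-transition
  b·b|a = 8 states, 5 ε-transitions
  a|b = 6 states, 4 ε-transitions
  (b·b|a)·(a|b) = 14 states, 10 ε-transitions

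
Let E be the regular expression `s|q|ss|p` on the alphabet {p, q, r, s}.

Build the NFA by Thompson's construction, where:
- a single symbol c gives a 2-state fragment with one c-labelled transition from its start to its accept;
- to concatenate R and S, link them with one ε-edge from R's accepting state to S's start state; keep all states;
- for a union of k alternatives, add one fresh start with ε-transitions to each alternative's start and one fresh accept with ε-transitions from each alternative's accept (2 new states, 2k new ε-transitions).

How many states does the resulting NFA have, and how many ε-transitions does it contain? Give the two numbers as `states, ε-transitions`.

12, 9

Recursing over subexpressions:
Each of the 5 symbol leaves contributes 2 states and 0 ε-transitions.
  ss → 4 states, 1 ε-transition
  s|q|ss|p → 12 states, 9 ε-transitions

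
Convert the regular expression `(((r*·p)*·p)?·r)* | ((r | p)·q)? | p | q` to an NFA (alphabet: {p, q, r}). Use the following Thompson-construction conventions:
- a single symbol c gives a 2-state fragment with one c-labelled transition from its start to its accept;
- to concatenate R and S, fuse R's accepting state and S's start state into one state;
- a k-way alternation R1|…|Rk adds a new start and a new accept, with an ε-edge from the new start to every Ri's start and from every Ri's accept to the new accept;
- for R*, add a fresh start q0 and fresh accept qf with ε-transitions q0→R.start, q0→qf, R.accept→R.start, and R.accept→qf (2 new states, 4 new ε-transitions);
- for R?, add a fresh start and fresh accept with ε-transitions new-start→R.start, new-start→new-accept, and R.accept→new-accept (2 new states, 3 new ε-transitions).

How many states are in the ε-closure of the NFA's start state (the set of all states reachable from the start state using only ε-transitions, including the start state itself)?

18

Compute the ε-closure size of each fragment's start state recursively; a symbol fragment's start has no outgoing ε-edge, so its closure is just itself (size 1).
  r* : the star's fresh start ε-reaches both the body's start and the fresh accept: C = 2 + 1 = 3
  r*·p : C = 3 + (1−1) = 3 (closure spills across the concat boundary because the left factor accepts ε)
  (r*·p)* : new start has ε-edges to the inner start and to the new accept, so C = 2 + 3 = 5
  (r*·p)*·p : the left operand accepts ε, so the closure extends into the next operand (the shared merged state is already counted); C = 5 + (1−1) = 5
  ((r*·p)*·p)? : new start has ε-edges to the inner start and to the new accept, so C = 2 + 5 = 7
  ((r*·p)*·p)?·r : the left operand accepts ε, so the closure extends into the next operand (the shared merged state is already counted); C = 7 + (1−1) = 7
  (((r*·p)*·p)?·r)* : the star's fresh start ε-reaches both the body's start and the fresh accept: C = 2 + 7 = 9
  r | p : new start ε-reaches every alternative's start; none of them accept ε, so the new accept is not reached: C = 1 + 1 + 1 = 3
  (r | p)·q : C equals the left operand's closure size = 3 (its accept is not ε-reachable, so the closure stops there)
  ((r | p)·q)? : C = 1 (new start) + 3 (body) + 1 (new accept, via ε) = 5
  (((r*·p)*·p)?·r)* | ((r | p)·q)? | p | q : C = 1 (new start) + (9 + 5 + 1 + 1) + 1 (new accept, since some branch ε-reaches its own accept) = 18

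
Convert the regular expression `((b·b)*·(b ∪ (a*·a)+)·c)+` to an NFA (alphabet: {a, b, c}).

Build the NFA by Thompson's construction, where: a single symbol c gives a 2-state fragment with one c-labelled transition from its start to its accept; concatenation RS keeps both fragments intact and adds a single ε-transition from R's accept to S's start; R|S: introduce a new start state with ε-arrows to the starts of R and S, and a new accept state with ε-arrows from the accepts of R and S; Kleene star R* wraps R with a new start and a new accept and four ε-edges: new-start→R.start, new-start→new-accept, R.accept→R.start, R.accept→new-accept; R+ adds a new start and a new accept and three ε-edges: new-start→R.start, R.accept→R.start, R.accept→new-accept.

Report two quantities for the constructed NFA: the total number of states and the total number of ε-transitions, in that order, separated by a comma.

By structural recursion:
Each of the 6 symbol leaves contributes 2 states and 0 ε-transitions.
  b·b — 4 states, 1 ε-transition
  (b·b)* — 6 states, 5 ε-transitions
  a* — 4 states, 4 ε-transitions
  a*·a — 6 states, 5 ε-transitions
  (a*·a)+ — 8 states, 8 ε-transitions
  b ∪ (a*·a)+ — 12 states, 12 ε-transitions
  (b·b)*·(b ∪ (a*·a)+)·c — 20 states, 19 ε-transitions
  ((b·b)*·(b ∪ (a*·a)+)·c)+ — 22 states, 22 ε-transitions

22, 22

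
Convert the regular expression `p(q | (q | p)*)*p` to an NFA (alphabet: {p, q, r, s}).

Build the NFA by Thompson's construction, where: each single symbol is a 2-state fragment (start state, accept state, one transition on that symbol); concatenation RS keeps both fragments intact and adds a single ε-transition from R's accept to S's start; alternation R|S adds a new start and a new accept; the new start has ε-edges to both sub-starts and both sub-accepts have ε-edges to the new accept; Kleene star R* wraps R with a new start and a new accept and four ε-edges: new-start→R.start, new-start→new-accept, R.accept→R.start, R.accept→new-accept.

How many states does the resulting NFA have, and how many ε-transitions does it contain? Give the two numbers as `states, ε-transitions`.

18, 18

Recursing over subexpressions:
Each of the 5 symbol leaves contributes 2 states and 0 ε-transitions.
  q | p = 6 states, 4 ε-transitions
  (q | p)* = 8 states, 8 ε-transitions
  q | (q | p)* = 12 states, 12 ε-transitions
  (q | (q | p)*)* = 14 states, 16 ε-transitions
  p(q | (q | p)*)*p = 18 states, 18 ε-transitions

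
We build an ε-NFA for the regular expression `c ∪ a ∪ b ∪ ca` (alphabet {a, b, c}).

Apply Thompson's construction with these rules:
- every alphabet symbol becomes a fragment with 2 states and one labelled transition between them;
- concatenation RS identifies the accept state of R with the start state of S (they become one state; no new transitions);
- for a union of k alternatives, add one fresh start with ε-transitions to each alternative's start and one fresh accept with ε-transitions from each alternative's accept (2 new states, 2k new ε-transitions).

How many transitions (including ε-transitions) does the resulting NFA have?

Per subexpression:
Each of the 5 symbol leaves contributes 1 transition (1 symbol, 0 ε).
  ca = 2 transitions (2 symbol, 0 ε)
  c ∪ a ∪ b ∪ ca = 13 transitions (5 symbol, 8 ε)

13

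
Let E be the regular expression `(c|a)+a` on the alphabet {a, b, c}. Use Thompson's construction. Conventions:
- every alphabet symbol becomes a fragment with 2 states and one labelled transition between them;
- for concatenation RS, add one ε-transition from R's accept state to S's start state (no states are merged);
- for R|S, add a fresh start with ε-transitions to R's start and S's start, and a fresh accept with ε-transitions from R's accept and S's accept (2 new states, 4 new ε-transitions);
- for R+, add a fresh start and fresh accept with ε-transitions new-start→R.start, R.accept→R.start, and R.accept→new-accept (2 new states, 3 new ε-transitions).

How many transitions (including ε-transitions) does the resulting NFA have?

Building bottom-up:
Each of the 3 symbol leaves contributes 1 transition (1 symbol, 0 ε).
  c|a : 6 transitions (2 symbol, 4 ε)
  (c|a)+ : 9 transitions (2 symbol, 7 ε)
  (c|a)+a : 11 transitions (3 symbol, 8 ε)

11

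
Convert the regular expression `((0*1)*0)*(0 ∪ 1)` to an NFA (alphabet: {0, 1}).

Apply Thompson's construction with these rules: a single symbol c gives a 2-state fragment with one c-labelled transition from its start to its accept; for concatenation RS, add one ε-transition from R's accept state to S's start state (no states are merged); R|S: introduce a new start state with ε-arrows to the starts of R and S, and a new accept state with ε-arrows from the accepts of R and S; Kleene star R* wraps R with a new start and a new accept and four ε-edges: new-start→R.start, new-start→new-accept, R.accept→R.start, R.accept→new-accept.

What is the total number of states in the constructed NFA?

18

Bottom-up over the parse tree:
Each of the 5 symbol leaves contributes a 2-state fragment.
  0* → 4 states
  0*1 → 6 states
  (0*1)* → 8 states
  (0*1)*0 → 10 states
  ((0*1)*0)* → 12 states
  0 ∪ 1 → 6 states
  ((0*1)*0)*(0 ∪ 1) → 18 states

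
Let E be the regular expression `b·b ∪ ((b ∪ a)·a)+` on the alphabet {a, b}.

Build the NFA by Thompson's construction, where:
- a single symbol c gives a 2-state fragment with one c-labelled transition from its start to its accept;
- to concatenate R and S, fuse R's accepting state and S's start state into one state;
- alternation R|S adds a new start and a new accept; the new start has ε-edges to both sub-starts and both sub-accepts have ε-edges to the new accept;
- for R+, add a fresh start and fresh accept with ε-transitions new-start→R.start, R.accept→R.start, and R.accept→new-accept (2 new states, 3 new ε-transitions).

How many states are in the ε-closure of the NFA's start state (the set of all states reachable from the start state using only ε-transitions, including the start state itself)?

6

Work bottom-up. For each fragment F, track |ε-closure(F.start)| and whether F's accept lies in that closure (i.e. whether F accepts ε). A single-symbol fragment has closure size 1 and does not accept ε.
  b·b → |closure| equals the left operand's closure size = 1 (its accept is not ε-reachable, so the closure stops there)
  b ∪ a → new start ε-reaches every alternative's start; none of them accept ε, so the new accept is not reached: |closure| = 1 + 1 + 1 = 3
  (b ∪ a)·a → same as the first factor's closure: |closure| = 3
  ((b ∪ a)·a)+ → new start ε-reaches only the body's start; the new accept needs a symbol first: |closure| = 1 + 3 = 4
  b·b ∪ ((b ∪ a)·a)+ → new start ε-reaches every alternative's start; none of them accept ε, so the new accept is not reached: |closure| = 1 + 1 + 4 = 6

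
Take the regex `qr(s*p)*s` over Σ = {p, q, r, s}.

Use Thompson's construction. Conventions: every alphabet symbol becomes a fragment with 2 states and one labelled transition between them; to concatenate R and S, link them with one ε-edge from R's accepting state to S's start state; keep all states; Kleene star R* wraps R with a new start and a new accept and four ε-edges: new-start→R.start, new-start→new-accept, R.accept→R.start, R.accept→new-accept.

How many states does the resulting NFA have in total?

14

Bottom-up over the parse tree:
Each of the 5 symbol leaves contributes a 2-state fragment.
  s* — 4 states
  s*p — 6 states
  (s*p)* — 8 states
  qr(s*p)*s — 14 states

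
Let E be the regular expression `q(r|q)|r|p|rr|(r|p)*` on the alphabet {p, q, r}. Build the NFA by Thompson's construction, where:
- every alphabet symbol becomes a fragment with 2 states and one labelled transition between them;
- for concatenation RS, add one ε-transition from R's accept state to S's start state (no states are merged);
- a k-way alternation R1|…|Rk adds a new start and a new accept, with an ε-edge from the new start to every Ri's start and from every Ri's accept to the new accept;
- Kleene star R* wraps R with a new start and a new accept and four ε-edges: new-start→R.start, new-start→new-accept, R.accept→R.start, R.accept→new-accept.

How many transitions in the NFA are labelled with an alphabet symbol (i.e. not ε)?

Per subexpression:
Each of the 9 symbol leaves contributes exactly 1 symbol transition.
  r|q : 2 symbol transitions
  q(r|q) : 3 symbol transitions
  rr : 2 symbol transitions
  r|p : 2 symbol transitions
  (r|p)* : 2 symbol transitions
  q(r|q)|r|p|rr|(r|p)* : 9 symbol transitions

9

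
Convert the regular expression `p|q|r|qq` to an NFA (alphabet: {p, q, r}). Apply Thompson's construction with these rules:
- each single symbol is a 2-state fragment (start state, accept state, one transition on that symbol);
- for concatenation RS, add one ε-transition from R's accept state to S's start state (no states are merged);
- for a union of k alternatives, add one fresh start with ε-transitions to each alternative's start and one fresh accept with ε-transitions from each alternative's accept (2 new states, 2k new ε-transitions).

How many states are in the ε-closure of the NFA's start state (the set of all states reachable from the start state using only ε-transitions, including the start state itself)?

5

Compute the ε-closure size of each fragment's start state recursively; a symbol fragment's start has no outgoing ε-edge, so its closure is just itself (size 1).
  qq — same as the first factor's closure: C = 1
  p|q|r|qq — C = 1 + 1 + 1 + 1 + 1 = 5 (the new accept is not ε-reachable since no branch accepts ε)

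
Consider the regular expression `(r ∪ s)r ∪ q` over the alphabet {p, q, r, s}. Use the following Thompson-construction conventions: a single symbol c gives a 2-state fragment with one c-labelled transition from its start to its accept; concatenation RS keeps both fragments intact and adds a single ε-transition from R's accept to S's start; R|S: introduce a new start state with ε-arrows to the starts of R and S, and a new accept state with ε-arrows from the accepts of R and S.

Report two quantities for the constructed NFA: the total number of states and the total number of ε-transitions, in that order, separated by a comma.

12, 9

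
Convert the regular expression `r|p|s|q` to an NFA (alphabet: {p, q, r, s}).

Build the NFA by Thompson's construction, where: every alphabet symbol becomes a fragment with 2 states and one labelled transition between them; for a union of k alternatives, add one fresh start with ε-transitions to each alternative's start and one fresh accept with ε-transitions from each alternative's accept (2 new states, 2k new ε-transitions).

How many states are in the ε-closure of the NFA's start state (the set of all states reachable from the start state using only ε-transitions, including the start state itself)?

5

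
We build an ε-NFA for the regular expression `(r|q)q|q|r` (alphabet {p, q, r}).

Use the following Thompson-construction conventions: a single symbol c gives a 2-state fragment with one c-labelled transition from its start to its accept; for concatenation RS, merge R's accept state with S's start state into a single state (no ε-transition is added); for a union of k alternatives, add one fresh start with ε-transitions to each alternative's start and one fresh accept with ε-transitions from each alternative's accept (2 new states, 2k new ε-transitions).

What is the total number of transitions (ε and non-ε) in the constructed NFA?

Building bottom-up:
Each of the 5 symbol leaves contributes 1 transition (1 symbol, 0 ε).
  r|q → 6 transitions (2 symbol, 4 ε)
  (r|q)q → 7 transitions (3 symbol, 4 ε)
  (r|q)q|q|r → 15 transitions (5 symbol, 10 ε)

15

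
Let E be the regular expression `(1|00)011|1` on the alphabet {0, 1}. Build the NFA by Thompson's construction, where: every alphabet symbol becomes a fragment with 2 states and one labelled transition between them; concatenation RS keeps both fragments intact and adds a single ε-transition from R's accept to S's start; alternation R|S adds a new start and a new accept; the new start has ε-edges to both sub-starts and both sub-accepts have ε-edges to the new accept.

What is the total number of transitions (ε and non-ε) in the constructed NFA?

19

Recursing over subexpressions:
Each of the 7 symbol leaves contributes 1 transition (1 symbol, 0 ε).
  00 = 3 transitions (2 symbol, 1 ε)
  1|00 = 8 transitions (3 symbol, 5 ε)
  (1|00)011 = 14 transitions (6 symbol, 8 ε)
  (1|00)011|1 = 19 transitions (7 symbol, 12 ε)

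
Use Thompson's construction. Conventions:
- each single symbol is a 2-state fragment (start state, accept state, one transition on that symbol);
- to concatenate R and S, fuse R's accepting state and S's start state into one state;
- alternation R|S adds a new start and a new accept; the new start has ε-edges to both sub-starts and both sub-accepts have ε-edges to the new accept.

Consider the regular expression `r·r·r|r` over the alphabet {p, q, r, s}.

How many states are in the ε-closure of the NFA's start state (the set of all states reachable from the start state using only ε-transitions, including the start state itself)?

3

Let C(F) = |ε-closure(F.start)| within fragment F, and note whether F accepts ε. Symbol fragments have C = 1 and do not accept ε. Then:
  r·r·r — C equals the left operand's closure size = 1 (its accept is not ε-reachable, so the closure stops there)
  r·r·r|r — C = 1 + 1 + 1 = 3 (the new accept is not ε-reachable since no branch accepts ε)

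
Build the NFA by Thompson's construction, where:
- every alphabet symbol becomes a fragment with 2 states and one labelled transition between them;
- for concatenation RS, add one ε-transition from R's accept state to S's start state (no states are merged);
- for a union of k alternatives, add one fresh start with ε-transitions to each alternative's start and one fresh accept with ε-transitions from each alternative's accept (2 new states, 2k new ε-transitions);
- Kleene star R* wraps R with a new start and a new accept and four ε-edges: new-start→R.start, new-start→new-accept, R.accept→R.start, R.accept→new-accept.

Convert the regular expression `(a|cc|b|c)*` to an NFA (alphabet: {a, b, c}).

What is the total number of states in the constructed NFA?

Building bottom-up:
Each of the 5 symbol leaves contributes a 2-state fragment.
  cc → 4 states
  a|cc|b|c → 12 states
  (a|cc|b|c)* → 14 states

14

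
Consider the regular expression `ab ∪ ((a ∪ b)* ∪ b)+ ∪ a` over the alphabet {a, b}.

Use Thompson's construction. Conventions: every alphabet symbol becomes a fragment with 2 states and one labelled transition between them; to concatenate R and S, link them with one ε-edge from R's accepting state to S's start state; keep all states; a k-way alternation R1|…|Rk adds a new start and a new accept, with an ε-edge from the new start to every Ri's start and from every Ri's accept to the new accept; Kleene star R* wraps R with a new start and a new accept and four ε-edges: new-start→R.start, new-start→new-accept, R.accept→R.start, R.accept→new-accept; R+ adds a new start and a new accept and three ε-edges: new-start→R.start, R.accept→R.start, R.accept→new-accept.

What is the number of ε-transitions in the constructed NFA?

Per subexpression:
Each of the 6 symbol leaves contributes 0 ε-transitions.
  ab : 1 ε-transition
  a ∪ b : 4 ε-transitions
  (a ∪ b)* : 8 ε-transitions
  (a ∪ b)* ∪ b : 12 ε-transitions
  ((a ∪ b)* ∪ b)+ : 15 ε-transitions
  ab ∪ ((a ∪ b)* ∪ b)+ ∪ a : 22 ε-transitions

22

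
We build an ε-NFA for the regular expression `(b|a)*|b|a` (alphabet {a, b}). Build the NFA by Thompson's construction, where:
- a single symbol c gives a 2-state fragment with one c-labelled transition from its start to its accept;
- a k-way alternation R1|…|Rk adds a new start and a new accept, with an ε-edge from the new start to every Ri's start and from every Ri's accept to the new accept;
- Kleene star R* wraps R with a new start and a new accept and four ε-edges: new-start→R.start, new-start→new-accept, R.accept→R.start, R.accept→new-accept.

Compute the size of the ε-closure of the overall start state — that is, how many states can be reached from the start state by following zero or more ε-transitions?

9

Compute the ε-closure size of each fragment's start state recursively; a symbol fragment's start has no outgoing ε-edge, so its closure is just itself (size 1).
  b|a → |ε-closure| = 1 + 1 + 1 = 3 (the new accept is not ε-reachable since no branch accepts ε)
  (b|a)* → |ε-closure| = 1 (new start) + 3 (body) + 1 (new accept) = 5
  (b|a)*|b|a → new start ε-reaches every alternative's start; at least one alternative accepts ε, so the union's new accept is reached too: |ε-closure| = 1 + 5 + 1 + 1 + 1 = 9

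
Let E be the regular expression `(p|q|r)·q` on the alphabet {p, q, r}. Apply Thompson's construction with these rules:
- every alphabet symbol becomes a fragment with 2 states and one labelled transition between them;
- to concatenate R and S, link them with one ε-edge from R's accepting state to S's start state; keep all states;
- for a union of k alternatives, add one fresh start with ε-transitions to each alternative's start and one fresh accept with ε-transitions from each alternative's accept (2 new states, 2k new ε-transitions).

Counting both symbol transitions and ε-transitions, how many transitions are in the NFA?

11

Per subexpression:
Each of the 4 symbol leaves contributes 1 transition (1 symbol, 0 ε).
  p|q|r : 9 transitions (3 symbol, 6 ε)
  (p|q|r)·q : 11 transitions (4 symbol, 7 ε)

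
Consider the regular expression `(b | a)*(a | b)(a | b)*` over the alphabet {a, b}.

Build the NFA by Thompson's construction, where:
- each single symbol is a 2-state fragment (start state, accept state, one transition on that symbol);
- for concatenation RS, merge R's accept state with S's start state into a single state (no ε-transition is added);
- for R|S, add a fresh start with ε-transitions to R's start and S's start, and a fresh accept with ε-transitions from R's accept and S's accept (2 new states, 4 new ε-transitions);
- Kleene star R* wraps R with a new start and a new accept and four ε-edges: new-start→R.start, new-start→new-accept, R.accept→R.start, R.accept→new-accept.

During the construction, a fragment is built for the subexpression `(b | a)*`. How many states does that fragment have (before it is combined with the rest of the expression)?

Fragment for `(b | a)*`:
Each of the 2 symbol leaves contributes a 2-state fragment.
  b | a = 6 states
  (b | a)* = 8 states

8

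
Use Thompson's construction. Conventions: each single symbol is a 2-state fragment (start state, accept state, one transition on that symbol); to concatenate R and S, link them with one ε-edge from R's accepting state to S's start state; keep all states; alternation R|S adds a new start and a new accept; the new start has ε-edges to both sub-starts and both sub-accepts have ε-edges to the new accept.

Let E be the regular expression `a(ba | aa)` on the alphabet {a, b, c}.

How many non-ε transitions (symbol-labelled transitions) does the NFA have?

Per subexpression:
Each of the 5 symbol leaves contributes exactly 1 symbol transition.
  ba — 2 symbol transitions
  aa — 2 symbol transitions
  ba | aa — 4 symbol transitions
  a(ba | aa) — 5 symbol transitions

5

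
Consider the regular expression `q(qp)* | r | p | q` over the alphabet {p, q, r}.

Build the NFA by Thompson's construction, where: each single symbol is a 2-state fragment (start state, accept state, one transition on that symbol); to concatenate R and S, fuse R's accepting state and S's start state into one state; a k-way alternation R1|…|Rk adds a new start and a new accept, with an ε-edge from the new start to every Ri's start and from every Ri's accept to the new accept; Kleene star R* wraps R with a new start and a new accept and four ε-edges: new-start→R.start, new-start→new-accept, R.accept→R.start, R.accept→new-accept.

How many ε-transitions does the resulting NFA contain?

Building bottom-up:
Each of the 6 symbol leaves contributes 0 ε-transitions.
  qp — 0 ε-transitions
  (qp)* — 4 ε-transitions
  q(qp)* — 4 ε-transitions
  q(qp)* | r | p | q — 12 ε-transitions

12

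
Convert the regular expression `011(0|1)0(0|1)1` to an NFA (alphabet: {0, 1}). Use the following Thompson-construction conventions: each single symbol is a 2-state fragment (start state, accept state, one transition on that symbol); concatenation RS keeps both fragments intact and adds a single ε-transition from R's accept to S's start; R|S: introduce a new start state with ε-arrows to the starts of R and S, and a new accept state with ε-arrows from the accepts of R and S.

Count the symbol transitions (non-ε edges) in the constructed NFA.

9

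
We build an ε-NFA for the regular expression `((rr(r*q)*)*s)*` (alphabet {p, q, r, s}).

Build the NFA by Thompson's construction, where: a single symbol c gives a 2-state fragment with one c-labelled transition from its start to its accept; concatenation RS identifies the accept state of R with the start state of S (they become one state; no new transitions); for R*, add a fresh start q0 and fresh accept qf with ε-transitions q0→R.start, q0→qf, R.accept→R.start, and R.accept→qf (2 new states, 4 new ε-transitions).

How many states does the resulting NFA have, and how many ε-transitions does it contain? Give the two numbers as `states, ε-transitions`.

14, 16

Bottom-up over the parse tree:
Each of the 5 symbol leaves contributes 2 states and 0 ε-transitions.
  r* — 4 states, 4 ε-transitions
  r*q — 5 states, 4 ε-transitions
  (r*q)* — 7 states, 8 ε-transitions
  rr(r*q)* — 9 states, 8 ε-transitions
  (rr(r*q)*)* — 11 states, 12 ε-transitions
  (rr(r*q)*)*s — 12 states, 12 ε-transitions
  ((rr(r*q)*)*s)* — 14 states, 16 ε-transitions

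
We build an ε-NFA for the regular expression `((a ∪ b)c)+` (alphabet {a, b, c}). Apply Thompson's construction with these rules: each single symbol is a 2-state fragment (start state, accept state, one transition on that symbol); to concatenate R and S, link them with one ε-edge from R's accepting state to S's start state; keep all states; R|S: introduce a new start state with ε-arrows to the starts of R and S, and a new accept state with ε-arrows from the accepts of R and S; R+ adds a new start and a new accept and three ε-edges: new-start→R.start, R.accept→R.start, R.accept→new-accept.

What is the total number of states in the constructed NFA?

Bottom-up over the parse tree:
Each of the 3 symbol leaves contributes a 2-state fragment.
  a ∪ b = 6 states
  (a ∪ b)c = 8 states
  ((a ∪ b)c)+ = 10 states

10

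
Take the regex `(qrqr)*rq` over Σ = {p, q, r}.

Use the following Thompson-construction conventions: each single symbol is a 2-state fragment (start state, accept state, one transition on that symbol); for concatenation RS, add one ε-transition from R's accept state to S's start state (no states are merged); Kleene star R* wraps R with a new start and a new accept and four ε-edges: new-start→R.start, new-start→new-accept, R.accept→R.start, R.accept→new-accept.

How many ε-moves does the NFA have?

9

Bottom-up over the parse tree:
Each of the 6 symbol leaves contributes 0 ε-transitions.
  qrqr : 3 ε-transitions
  (qrqr)* : 7 ε-transitions
  (qrqr)*rq : 9 ε-transitions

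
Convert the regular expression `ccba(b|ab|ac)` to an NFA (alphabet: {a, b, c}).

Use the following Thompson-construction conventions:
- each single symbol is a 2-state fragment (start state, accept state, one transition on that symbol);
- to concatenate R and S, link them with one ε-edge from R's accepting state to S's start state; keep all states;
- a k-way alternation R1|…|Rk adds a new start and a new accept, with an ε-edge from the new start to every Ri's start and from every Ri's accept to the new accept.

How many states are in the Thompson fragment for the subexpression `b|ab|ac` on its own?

12

Fragment for `b|ab|ac`:
Each of the 5 symbol leaves contributes a 2-state fragment.
  ab : 4 states
  ac : 4 states
  b|ab|ac : 12 states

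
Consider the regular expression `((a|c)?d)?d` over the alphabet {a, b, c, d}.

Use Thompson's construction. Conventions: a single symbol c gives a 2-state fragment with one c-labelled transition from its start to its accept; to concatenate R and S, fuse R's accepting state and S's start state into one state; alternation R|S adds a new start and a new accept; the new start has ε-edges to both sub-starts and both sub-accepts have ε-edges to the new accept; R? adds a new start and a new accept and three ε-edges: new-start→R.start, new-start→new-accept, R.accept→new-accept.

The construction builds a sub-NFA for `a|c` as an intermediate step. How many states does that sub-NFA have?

6

Fragment for `a|c`:
Each of the 2 symbol leaves contributes a 2-state fragment.
  a|c = 6 states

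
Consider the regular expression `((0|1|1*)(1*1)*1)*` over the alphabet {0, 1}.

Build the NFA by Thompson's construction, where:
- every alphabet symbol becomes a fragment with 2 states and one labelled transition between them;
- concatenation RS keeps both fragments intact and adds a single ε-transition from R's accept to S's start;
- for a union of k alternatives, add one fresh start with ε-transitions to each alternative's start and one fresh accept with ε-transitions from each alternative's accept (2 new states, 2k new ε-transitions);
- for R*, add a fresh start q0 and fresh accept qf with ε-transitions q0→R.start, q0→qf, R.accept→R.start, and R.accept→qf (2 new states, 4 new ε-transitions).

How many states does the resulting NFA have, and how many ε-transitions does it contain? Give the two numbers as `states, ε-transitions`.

Building bottom-up:
Each of the 6 symbol leaves contributes 2 states and 0 ε-transitions.
  1* = 4 states, 4 ε-transitions
  0|1|1* = 10 states, 10 ε-transitions
  1* = 4 states, 4 ε-transitions
  1*1 = 6 states, 5 ε-transitions
  (1*1)* = 8 states, 9 ε-transitions
  (0|1|1*)(1*1)*1 = 20 states, 21 ε-transitions
  ((0|1|1*)(1*1)*1)* = 22 states, 25 ε-transitions

22, 25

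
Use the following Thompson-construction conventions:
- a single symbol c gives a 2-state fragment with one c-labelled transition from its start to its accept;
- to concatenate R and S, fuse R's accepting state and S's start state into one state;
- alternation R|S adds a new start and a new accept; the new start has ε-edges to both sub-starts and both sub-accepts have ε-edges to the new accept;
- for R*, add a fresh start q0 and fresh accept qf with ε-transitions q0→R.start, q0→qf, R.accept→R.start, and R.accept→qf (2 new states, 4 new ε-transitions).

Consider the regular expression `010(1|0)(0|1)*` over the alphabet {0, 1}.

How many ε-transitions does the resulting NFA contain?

Recursing over subexpressions:
Each of the 7 symbol leaves contributes 0 ε-transitions.
  1|0 → 4 ε-transitions
  0|1 → 4 ε-transitions
  (0|1)* → 8 ε-transitions
  010(1|0)(0|1)* → 12 ε-transitions

12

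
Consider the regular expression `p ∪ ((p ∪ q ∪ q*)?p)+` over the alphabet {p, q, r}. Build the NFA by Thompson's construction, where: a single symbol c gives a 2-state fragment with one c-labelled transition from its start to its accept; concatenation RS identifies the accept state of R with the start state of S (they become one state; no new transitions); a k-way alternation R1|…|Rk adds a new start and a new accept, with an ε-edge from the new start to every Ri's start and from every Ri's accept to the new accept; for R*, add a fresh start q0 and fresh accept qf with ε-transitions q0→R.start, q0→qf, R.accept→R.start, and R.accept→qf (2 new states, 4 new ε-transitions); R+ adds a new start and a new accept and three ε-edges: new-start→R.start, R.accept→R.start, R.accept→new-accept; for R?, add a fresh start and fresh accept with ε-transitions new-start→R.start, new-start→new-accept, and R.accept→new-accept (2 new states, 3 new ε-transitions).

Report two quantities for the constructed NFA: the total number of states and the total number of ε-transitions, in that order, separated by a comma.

19, 20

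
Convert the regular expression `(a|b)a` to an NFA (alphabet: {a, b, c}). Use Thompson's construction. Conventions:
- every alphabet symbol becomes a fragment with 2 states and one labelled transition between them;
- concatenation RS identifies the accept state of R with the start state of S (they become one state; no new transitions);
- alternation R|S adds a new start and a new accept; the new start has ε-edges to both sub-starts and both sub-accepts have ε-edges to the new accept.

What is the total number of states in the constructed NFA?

By structural recursion:
Each of the 3 symbol leaves contributes a 2-state fragment.
  a|b : 6 states
  (a|b)a : 7 states

7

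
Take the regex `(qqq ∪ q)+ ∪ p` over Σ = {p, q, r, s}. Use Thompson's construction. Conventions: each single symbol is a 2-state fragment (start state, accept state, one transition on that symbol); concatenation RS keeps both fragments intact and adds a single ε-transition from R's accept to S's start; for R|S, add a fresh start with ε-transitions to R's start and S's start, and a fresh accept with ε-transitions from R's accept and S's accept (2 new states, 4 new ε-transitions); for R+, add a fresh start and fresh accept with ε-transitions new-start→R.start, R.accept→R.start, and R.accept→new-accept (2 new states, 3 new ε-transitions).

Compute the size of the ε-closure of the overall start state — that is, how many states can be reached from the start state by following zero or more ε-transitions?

Let C(F) = |ε-closure(F.start)| within fragment F, and note whether F accepts ε. Symbol fragments have C = 1 and do not accept ε. Then:
  qqq : C equals the left operand's closure size = 1 (its accept is not ε-reachable, so the closure stops there)
  qqq ∪ q : new start ε-reaches every alternative's start; none of them accept ε, so the new accept is not reached: C = 1 + 1 + 1 = 3
  (qqq ∪ q)+ : new start ε-reaches only the body's start; the new accept needs a symbol first: C = 1 + 3 = 4
  (qqq ∪ q)+ ∪ p : new start ε-reaches every alternative's start; none of them accept ε, so the new accept is not reached: C = 1 + 4 + 1 = 6

6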